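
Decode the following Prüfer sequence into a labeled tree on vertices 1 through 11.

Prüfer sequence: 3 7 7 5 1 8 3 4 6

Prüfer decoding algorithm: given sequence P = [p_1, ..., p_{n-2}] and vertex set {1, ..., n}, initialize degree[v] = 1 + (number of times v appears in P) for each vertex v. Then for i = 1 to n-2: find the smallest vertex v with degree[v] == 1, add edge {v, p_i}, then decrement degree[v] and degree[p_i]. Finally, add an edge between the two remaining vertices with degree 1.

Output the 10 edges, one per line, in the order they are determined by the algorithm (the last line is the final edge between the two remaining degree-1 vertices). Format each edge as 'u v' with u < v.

Answer: 2 3
7 9
7 10
5 7
1 5
1 8
3 8
3 4
4 6
6 11

Derivation:
Initial degrees: {1:2, 2:1, 3:3, 4:2, 5:2, 6:2, 7:3, 8:2, 9:1, 10:1, 11:1}
Step 1: smallest deg-1 vertex = 2, p_1 = 3. Add edge {2,3}. Now deg[2]=0, deg[3]=2.
Step 2: smallest deg-1 vertex = 9, p_2 = 7. Add edge {7,9}. Now deg[9]=0, deg[7]=2.
Step 3: smallest deg-1 vertex = 10, p_3 = 7. Add edge {7,10}. Now deg[10]=0, deg[7]=1.
Step 4: smallest deg-1 vertex = 7, p_4 = 5. Add edge {5,7}. Now deg[7]=0, deg[5]=1.
Step 5: smallest deg-1 vertex = 5, p_5 = 1. Add edge {1,5}. Now deg[5]=0, deg[1]=1.
Step 6: smallest deg-1 vertex = 1, p_6 = 8. Add edge {1,8}. Now deg[1]=0, deg[8]=1.
Step 7: smallest deg-1 vertex = 8, p_7 = 3. Add edge {3,8}. Now deg[8]=0, deg[3]=1.
Step 8: smallest deg-1 vertex = 3, p_8 = 4. Add edge {3,4}. Now deg[3]=0, deg[4]=1.
Step 9: smallest deg-1 vertex = 4, p_9 = 6. Add edge {4,6}. Now deg[4]=0, deg[6]=1.
Final: two remaining deg-1 vertices are 6, 11. Add edge {6,11}.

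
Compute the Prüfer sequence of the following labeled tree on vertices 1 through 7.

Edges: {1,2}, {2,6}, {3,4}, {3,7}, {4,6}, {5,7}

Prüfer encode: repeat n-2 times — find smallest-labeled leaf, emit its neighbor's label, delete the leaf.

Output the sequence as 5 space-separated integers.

Step 1: leaves = {1,5}. Remove smallest leaf 1, emit neighbor 2.
Step 2: leaves = {2,5}. Remove smallest leaf 2, emit neighbor 6.
Step 3: leaves = {5,6}. Remove smallest leaf 5, emit neighbor 7.
Step 4: leaves = {6,7}. Remove smallest leaf 6, emit neighbor 4.
Step 5: leaves = {4,7}. Remove smallest leaf 4, emit neighbor 3.
Done: 2 vertices remain (3, 7). Sequence = [2 6 7 4 3]

Answer: 2 6 7 4 3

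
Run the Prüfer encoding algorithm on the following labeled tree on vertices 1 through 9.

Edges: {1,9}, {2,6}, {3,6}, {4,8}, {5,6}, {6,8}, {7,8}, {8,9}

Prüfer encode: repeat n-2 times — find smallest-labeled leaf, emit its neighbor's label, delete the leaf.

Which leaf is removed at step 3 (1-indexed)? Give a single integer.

Answer: 3

Derivation:
Step 1: current leaves = {1,2,3,4,5,7}. Remove leaf 1 (neighbor: 9).
Step 2: current leaves = {2,3,4,5,7,9}. Remove leaf 2 (neighbor: 6).
Step 3: current leaves = {3,4,5,7,9}. Remove leaf 3 (neighbor: 6).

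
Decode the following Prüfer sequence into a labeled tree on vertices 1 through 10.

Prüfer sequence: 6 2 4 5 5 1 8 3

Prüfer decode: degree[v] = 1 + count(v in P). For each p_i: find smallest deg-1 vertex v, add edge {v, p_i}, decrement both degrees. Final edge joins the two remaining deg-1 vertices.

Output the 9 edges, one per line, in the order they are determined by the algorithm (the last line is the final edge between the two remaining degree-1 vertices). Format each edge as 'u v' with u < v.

Answer: 6 7
2 6
2 4
4 5
5 9
1 5
1 8
3 8
3 10

Derivation:
Initial degrees: {1:2, 2:2, 3:2, 4:2, 5:3, 6:2, 7:1, 8:2, 9:1, 10:1}
Step 1: smallest deg-1 vertex = 7, p_1 = 6. Add edge {6,7}. Now deg[7]=0, deg[6]=1.
Step 2: smallest deg-1 vertex = 6, p_2 = 2. Add edge {2,6}. Now deg[6]=0, deg[2]=1.
Step 3: smallest deg-1 vertex = 2, p_3 = 4. Add edge {2,4}. Now deg[2]=0, deg[4]=1.
Step 4: smallest deg-1 vertex = 4, p_4 = 5. Add edge {4,5}. Now deg[4]=0, deg[5]=2.
Step 5: smallest deg-1 vertex = 9, p_5 = 5. Add edge {5,9}. Now deg[9]=0, deg[5]=1.
Step 6: smallest deg-1 vertex = 5, p_6 = 1. Add edge {1,5}. Now deg[5]=0, deg[1]=1.
Step 7: smallest deg-1 vertex = 1, p_7 = 8. Add edge {1,8}. Now deg[1]=0, deg[8]=1.
Step 8: smallest deg-1 vertex = 8, p_8 = 3. Add edge {3,8}. Now deg[8]=0, deg[3]=1.
Final: two remaining deg-1 vertices are 3, 10. Add edge {3,10}.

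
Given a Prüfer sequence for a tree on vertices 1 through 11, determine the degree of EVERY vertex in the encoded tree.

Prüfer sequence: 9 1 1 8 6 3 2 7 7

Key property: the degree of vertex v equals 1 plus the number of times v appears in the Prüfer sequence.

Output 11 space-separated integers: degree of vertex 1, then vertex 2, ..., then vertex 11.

p_1 = 9: count[9] becomes 1
p_2 = 1: count[1] becomes 1
p_3 = 1: count[1] becomes 2
p_4 = 8: count[8] becomes 1
p_5 = 6: count[6] becomes 1
p_6 = 3: count[3] becomes 1
p_7 = 2: count[2] becomes 1
p_8 = 7: count[7] becomes 1
p_9 = 7: count[7] becomes 2
Degrees (1 + count): deg[1]=1+2=3, deg[2]=1+1=2, deg[3]=1+1=2, deg[4]=1+0=1, deg[5]=1+0=1, deg[6]=1+1=2, deg[7]=1+2=3, deg[8]=1+1=2, deg[9]=1+1=2, deg[10]=1+0=1, deg[11]=1+0=1

Answer: 3 2 2 1 1 2 3 2 2 1 1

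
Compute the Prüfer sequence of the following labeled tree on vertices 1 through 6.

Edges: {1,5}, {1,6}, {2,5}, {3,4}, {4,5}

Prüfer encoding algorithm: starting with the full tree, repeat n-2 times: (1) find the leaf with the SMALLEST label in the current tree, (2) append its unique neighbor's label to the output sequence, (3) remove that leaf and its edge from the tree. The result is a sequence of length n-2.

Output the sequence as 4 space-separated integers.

Answer: 5 4 5 1

Derivation:
Step 1: leaves = {2,3,6}. Remove smallest leaf 2, emit neighbor 5.
Step 2: leaves = {3,6}. Remove smallest leaf 3, emit neighbor 4.
Step 3: leaves = {4,6}. Remove smallest leaf 4, emit neighbor 5.
Step 4: leaves = {5,6}. Remove smallest leaf 5, emit neighbor 1.
Done: 2 vertices remain (1, 6). Sequence = [5 4 5 1]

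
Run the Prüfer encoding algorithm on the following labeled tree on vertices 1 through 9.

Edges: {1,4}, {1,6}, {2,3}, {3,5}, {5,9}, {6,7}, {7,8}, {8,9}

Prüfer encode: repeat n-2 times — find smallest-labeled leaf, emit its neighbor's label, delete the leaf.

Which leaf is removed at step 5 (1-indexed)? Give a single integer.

Answer: 5

Derivation:
Step 1: current leaves = {2,4}. Remove leaf 2 (neighbor: 3).
Step 2: current leaves = {3,4}. Remove leaf 3 (neighbor: 5).
Step 3: current leaves = {4,5}. Remove leaf 4 (neighbor: 1).
Step 4: current leaves = {1,5}. Remove leaf 1 (neighbor: 6).
Step 5: current leaves = {5,6}. Remove leaf 5 (neighbor: 9).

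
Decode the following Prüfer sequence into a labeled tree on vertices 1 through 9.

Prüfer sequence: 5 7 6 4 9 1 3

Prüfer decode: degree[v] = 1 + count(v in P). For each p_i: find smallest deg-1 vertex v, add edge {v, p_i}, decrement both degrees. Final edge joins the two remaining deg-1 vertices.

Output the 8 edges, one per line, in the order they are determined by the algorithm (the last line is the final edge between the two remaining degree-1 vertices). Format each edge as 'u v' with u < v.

Initial degrees: {1:2, 2:1, 3:2, 4:2, 5:2, 6:2, 7:2, 8:1, 9:2}
Step 1: smallest deg-1 vertex = 2, p_1 = 5. Add edge {2,5}. Now deg[2]=0, deg[5]=1.
Step 2: smallest deg-1 vertex = 5, p_2 = 7. Add edge {5,7}. Now deg[5]=0, deg[7]=1.
Step 3: smallest deg-1 vertex = 7, p_3 = 6. Add edge {6,7}. Now deg[7]=0, deg[6]=1.
Step 4: smallest deg-1 vertex = 6, p_4 = 4. Add edge {4,6}. Now deg[6]=0, deg[4]=1.
Step 5: smallest deg-1 vertex = 4, p_5 = 9. Add edge {4,9}. Now deg[4]=0, deg[9]=1.
Step 6: smallest deg-1 vertex = 8, p_6 = 1. Add edge {1,8}. Now deg[8]=0, deg[1]=1.
Step 7: smallest deg-1 vertex = 1, p_7 = 3. Add edge {1,3}. Now deg[1]=0, deg[3]=1.
Final: two remaining deg-1 vertices are 3, 9. Add edge {3,9}.

Answer: 2 5
5 7
6 7
4 6
4 9
1 8
1 3
3 9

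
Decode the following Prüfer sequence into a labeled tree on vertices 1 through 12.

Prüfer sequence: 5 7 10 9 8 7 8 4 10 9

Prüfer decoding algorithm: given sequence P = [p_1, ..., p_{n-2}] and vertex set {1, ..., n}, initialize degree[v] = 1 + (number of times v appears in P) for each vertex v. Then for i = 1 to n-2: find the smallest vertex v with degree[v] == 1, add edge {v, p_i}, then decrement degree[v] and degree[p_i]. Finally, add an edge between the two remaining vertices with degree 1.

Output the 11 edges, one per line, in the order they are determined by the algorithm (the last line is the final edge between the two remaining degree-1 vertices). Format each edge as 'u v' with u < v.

Initial degrees: {1:1, 2:1, 3:1, 4:2, 5:2, 6:1, 7:3, 8:3, 9:3, 10:3, 11:1, 12:1}
Step 1: smallest deg-1 vertex = 1, p_1 = 5. Add edge {1,5}. Now deg[1]=0, deg[5]=1.
Step 2: smallest deg-1 vertex = 2, p_2 = 7. Add edge {2,7}. Now deg[2]=0, deg[7]=2.
Step 3: smallest deg-1 vertex = 3, p_3 = 10. Add edge {3,10}. Now deg[3]=0, deg[10]=2.
Step 4: smallest deg-1 vertex = 5, p_4 = 9. Add edge {5,9}. Now deg[5]=0, deg[9]=2.
Step 5: smallest deg-1 vertex = 6, p_5 = 8. Add edge {6,8}. Now deg[6]=0, deg[8]=2.
Step 6: smallest deg-1 vertex = 11, p_6 = 7. Add edge {7,11}. Now deg[11]=0, deg[7]=1.
Step 7: smallest deg-1 vertex = 7, p_7 = 8. Add edge {7,8}. Now deg[7]=0, deg[8]=1.
Step 8: smallest deg-1 vertex = 8, p_8 = 4. Add edge {4,8}. Now deg[8]=0, deg[4]=1.
Step 9: smallest deg-1 vertex = 4, p_9 = 10. Add edge {4,10}. Now deg[4]=0, deg[10]=1.
Step 10: smallest deg-1 vertex = 10, p_10 = 9. Add edge {9,10}. Now deg[10]=0, deg[9]=1.
Final: two remaining deg-1 vertices are 9, 12. Add edge {9,12}.

Answer: 1 5
2 7
3 10
5 9
6 8
7 11
7 8
4 8
4 10
9 10
9 12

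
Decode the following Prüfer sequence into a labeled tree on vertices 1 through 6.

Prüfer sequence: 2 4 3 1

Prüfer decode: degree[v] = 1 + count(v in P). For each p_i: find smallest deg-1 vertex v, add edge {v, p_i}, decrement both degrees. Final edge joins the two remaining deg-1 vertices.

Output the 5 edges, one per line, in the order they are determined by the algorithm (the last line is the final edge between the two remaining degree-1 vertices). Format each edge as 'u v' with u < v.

Initial degrees: {1:2, 2:2, 3:2, 4:2, 5:1, 6:1}
Step 1: smallest deg-1 vertex = 5, p_1 = 2. Add edge {2,5}. Now deg[5]=0, deg[2]=1.
Step 2: smallest deg-1 vertex = 2, p_2 = 4. Add edge {2,4}. Now deg[2]=0, deg[4]=1.
Step 3: smallest deg-1 vertex = 4, p_3 = 3. Add edge {3,4}. Now deg[4]=0, deg[3]=1.
Step 4: smallest deg-1 vertex = 3, p_4 = 1. Add edge {1,3}. Now deg[3]=0, deg[1]=1.
Final: two remaining deg-1 vertices are 1, 6. Add edge {1,6}.

Answer: 2 5
2 4
3 4
1 3
1 6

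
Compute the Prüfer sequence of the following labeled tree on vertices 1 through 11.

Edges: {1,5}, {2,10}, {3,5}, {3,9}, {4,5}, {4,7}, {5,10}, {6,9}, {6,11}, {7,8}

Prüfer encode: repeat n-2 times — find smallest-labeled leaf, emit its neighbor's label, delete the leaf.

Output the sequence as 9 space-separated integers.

Answer: 5 10 7 4 5 5 3 9 6

Derivation:
Step 1: leaves = {1,2,8,11}. Remove smallest leaf 1, emit neighbor 5.
Step 2: leaves = {2,8,11}. Remove smallest leaf 2, emit neighbor 10.
Step 3: leaves = {8,10,11}. Remove smallest leaf 8, emit neighbor 7.
Step 4: leaves = {7,10,11}. Remove smallest leaf 7, emit neighbor 4.
Step 5: leaves = {4,10,11}. Remove smallest leaf 4, emit neighbor 5.
Step 6: leaves = {10,11}. Remove smallest leaf 10, emit neighbor 5.
Step 7: leaves = {5,11}. Remove smallest leaf 5, emit neighbor 3.
Step 8: leaves = {3,11}. Remove smallest leaf 3, emit neighbor 9.
Step 9: leaves = {9,11}. Remove smallest leaf 9, emit neighbor 6.
Done: 2 vertices remain (6, 11). Sequence = [5 10 7 4 5 5 3 9 6]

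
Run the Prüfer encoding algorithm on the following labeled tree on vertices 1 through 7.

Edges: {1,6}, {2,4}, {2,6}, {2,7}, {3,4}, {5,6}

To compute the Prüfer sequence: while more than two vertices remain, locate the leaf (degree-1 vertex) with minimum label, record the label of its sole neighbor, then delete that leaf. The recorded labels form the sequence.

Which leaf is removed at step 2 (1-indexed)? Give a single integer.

Step 1: current leaves = {1,3,5,7}. Remove leaf 1 (neighbor: 6).
Step 2: current leaves = {3,5,7}. Remove leaf 3 (neighbor: 4).

Answer: 3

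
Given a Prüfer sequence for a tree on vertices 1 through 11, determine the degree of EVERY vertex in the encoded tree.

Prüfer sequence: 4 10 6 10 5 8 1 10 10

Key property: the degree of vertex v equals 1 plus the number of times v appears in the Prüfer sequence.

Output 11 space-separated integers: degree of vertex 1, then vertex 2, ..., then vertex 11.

p_1 = 4: count[4] becomes 1
p_2 = 10: count[10] becomes 1
p_3 = 6: count[6] becomes 1
p_4 = 10: count[10] becomes 2
p_5 = 5: count[5] becomes 1
p_6 = 8: count[8] becomes 1
p_7 = 1: count[1] becomes 1
p_8 = 10: count[10] becomes 3
p_9 = 10: count[10] becomes 4
Degrees (1 + count): deg[1]=1+1=2, deg[2]=1+0=1, deg[3]=1+0=1, deg[4]=1+1=2, deg[5]=1+1=2, deg[6]=1+1=2, deg[7]=1+0=1, deg[8]=1+1=2, deg[9]=1+0=1, deg[10]=1+4=5, deg[11]=1+0=1

Answer: 2 1 1 2 2 2 1 2 1 5 1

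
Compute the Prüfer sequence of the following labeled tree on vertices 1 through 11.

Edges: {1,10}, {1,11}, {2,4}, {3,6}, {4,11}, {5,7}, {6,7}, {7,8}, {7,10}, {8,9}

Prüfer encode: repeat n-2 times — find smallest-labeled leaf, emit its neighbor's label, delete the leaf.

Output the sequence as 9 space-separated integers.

Step 1: leaves = {2,3,5,9}. Remove smallest leaf 2, emit neighbor 4.
Step 2: leaves = {3,4,5,9}. Remove smallest leaf 3, emit neighbor 6.
Step 3: leaves = {4,5,6,9}. Remove smallest leaf 4, emit neighbor 11.
Step 4: leaves = {5,6,9,11}. Remove smallest leaf 5, emit neighbor 7.
Step 5: leaves = {6,9,11}. Remove smallest leaf 6, emit neighbor 7.
Step 6: leaves = {9,11}. Remove smallest leaf 9, emit neighbor 8.
Step 7: leaves = {8,11}. Remove smallest leaf 8, emit neighbor 7.
Step 8: leaves = {7,11}. Remove smallest leaf 7, emit neighbor 10.
Step 9: leaves = {10,11}. Remove smallest leaf 10, emit neighbor 1.
Done: 2 vertices remain (1, 11). Sequence = [4 6 11 7 7 8 7 10 1]

Answer: 4 6 11 7 7 8 7 10 1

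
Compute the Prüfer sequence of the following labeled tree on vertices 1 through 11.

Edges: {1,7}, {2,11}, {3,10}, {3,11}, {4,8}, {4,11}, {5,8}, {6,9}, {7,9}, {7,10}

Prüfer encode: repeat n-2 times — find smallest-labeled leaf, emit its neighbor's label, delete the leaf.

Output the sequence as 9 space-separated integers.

Answer: 7 11 8 9 4 11 7 10 3

Derivation:
Step 1: leaves = {1,2,5,6}. Remove smallest leaf 1, emit neighbor 7.
Step 2: leaves = {2,5,6}. Remove smallest leaf 2, emit neighbor 11.
Step 3: leaves = {5,6}. Remove smallest leaf 5, emit neighbor 8.
Step 4: leaves = {6,8}. Remove smallest leaf 6, emit neighbor 9.
Step 5: leaves = {8,9}. Remove smallest leaf 8, emit neighbor 4.
Step 6: leaves = {4,9}. Remove smallest leaf 4, emit neighbor 11.
Step 7: leaves = {9,11}. Remove smallest leaf 9, emit neighbor 7.
Step 8: leaves = {7,11}. Remove smallest leaf 7, emit neighbor 10.
Step 9: leaves = {10,11}. Remove smallest leaf 10, emit neighbor 3.
Done: 2 vertices remain (3, 11). Sequence = [7 11 8 9 4 11 7 10 3]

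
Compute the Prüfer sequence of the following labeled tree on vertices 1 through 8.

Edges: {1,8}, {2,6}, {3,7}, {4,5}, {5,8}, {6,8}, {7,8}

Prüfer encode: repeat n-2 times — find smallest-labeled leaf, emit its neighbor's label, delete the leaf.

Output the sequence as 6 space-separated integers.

Step 1: leaves = {1,2,3,4}. Remove smallest leaf 1, emit neighbor 8.
Step 2: leaves = {2,3,4}. Remove smallest leaf 2, emit neighbor 6.
Step 3: leaves = {3,4,6}. Remove smallest leaf 3, emit neighbor 7.
Step 4: leaves = {4,6,7}. Remove smallest leaf 4, emit neighbor 5.
Step 5: leaves = {5,6,7}. Remove smallest leaf 5, emit neighbor 8.
Step 6: leaves = {6,7}. Remove smallest leaf 6, emit neighbor 8.
Done: 2 vertices remain (7, 8). Sequence = [8 6 7 5 8 8]

Answer: 8 6 7 5 8 8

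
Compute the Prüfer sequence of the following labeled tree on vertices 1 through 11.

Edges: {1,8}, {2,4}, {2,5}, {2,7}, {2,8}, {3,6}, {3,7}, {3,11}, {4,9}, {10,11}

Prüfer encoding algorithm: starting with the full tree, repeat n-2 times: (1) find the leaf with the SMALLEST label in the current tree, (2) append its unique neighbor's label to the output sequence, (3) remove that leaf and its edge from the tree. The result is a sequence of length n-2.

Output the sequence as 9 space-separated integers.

Step 1: leaves = {1,5,6,9,10}. Remove smallest leaf 1, emit neighbor 8.
Step 2: leaves = {5,6,8,9,10}. Remove smallest leaf 5, emit neighbor 2.
Step 3: leaves = {6,8,9,10}. Remove smallest leaf 6, emit neighbor 3.
Step 4: leaves = {8,9,10}. Remove smallest leaf 8, emit neighbor 2.
Step 5: leaves = {9,10}. Remove smallest leaf 9, emit neighbor 4.
Step 6: leaves = {4,10}. Remove smallest leaf 4, emit neighbor 2.
Step 7: leaves = {2,10}. Remove smallest leaf 2, emit neighbor 7.
Step 8: leaves = {7,10}. Remove smallest leaf 7, emit neighbor 3.
Step 9: leaves = {3,10}. Remove smallest leaf 3, emit neighbor 11.
Done: 2 vertices remain (10, 11). Sequence = [8 2 3 2 4 2 7 3 11]

Answer: 8 2 3 2 4 2 7 3 11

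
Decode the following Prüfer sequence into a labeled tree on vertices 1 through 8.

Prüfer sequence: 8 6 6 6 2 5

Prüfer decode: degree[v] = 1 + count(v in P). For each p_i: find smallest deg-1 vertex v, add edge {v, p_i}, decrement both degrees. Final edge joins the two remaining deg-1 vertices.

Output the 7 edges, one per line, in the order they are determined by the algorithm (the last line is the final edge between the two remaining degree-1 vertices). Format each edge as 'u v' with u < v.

Answer: 1 8
3 6
4 6
6 7
2 6
2 5
5 8

Derivation:
Initial degrees: {1:1, 2:2, 3:1, 4:1, 5:2, 6:4, 7:1, 8:2}
Step 1: smallest deg-1 vertex = 1, p_1 = 8. Add edge {1,8}. Now deg[1]=0, deg[8]=1.
Step 2: smallest deg-1 vertex = 3, p_2 = 6. Add edge {3,6}. Now deg[3]=0, deg[6]=3.
Step 3: smallest deg-1 vertex = 4, p_3 = 6. Add edge {4,6}. Now deg[4]=0, deg[6]=2.
Step 4: smallest deg-1 vertex = 7, p_4 = 6. Add edge {6,7}. Now deg[7]=0, deg[6]=1.
Step 5: smallest deg-1 vertex = 6, p_5 = 2. Add edge {2,6}. Now deg[6]=0, deg[2]=1.
Step 6: smallest deg-1 vertex = 2, p_6 = 5. Add edge {2,5}. Now deg[2]=0, deg[5]=1.
Final: two remaining deg-1 vertices are 5, 8. Add edge {5,8}.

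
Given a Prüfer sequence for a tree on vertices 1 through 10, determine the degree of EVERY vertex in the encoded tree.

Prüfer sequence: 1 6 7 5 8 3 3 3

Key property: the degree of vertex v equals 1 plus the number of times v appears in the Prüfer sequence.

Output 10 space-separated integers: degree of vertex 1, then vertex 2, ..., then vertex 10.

Answer: 2 1 4 1 2 2 2 2 1 1

Derivation:
p_1 = 1: count[1] becomes 1
p_2 = 6: count[6] becomes 1
p_3 = 7: count[7] becomes 1
p_4 = 5: count[5] becomes 1
p_5 = 8: count[8] becomes 1
p_6 = 3: count[3] becomes 1
p_7 = 3: count[3] becomes 2
p_8 = 3: count[3] becomes 3
Degrees (1 + count): deg[1]=1+1=2, deg[2]=1+0=1, deg[3]=1+3=4, deg[4]=1+0=1, deg[5]=1+1=2, deg[6]=1+1=2, deg[7]=1+1=2, deg[8]=1+1=2, deg[9]=1+0=1, deg[10]=1+0=1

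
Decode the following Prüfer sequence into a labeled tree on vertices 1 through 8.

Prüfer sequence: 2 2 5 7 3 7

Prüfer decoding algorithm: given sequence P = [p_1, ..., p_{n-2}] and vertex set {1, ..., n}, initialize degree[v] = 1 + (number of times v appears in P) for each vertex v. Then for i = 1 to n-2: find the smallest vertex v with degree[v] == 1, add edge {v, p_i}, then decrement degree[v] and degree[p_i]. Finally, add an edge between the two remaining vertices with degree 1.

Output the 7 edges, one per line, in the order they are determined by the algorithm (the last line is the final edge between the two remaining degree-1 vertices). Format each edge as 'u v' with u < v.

Initial degrees: {1:1, 2:3, 3:2, 4:1, 5:2, 6:1, 7:3, 8:1}
Step 1: smallest deg-1 vertex = 1, p_1 = 2. Add edge {1,2}. Now deg[1]=0, deg[2]=2.
Step 2: smallest deg-1 vertex = 4, p_2 = 2. Add edge {2,4}. Now deg[4]=0, deg[2]=1.
Step 3: smallest deg-1 vertex = 2, p_3 = 5. Add edge {2,5}. Now deg[2]=0, deg[5]=1.
Step 4: smallest deg-1 vertex = 5, p_4 = 7. Add edge {5,7}. Now deg[5]=0, deg[7]=2.
Step 5: smallest deg-1 vertex = 6, p_5 = 3. Add edge {3,6}. Now deg[6]=0, deg[3]=1.
Step 6: smallest deg-1 vertex = 3, p_6 = 7. Add edge {3,7}. Now deg[3]=0, deg[7]=1.
Final: two remaining deg-1 vertices are 7, 8. Add edge {7,8}.

Answer: 1 2
2 4
2 5
5 7
3 6
3 7
7 8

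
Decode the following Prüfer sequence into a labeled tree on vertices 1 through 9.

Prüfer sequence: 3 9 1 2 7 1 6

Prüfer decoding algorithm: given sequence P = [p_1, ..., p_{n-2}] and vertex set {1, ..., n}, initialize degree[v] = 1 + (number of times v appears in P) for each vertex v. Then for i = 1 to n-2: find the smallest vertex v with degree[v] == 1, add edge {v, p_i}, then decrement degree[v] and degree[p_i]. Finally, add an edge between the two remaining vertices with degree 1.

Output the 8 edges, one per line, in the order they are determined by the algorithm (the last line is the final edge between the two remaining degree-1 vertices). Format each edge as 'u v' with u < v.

Answer: 3 4
3 9
1 5
2 8
2 7
1 7
1 6
6 9

Derivation:
Initial degrees: {1:3, 2:2, 3:2, 4:1, 5:1, 6:2, 7:2, 8:1, 9:2}
Step 1: smallest deg-1 vertex = 4, p_1 = 3. Add edge {3,4}. Now deg[4]=0, deg[3]=1.
Step 2: smallest deg-1 vertex = 3, p_2 = 9. Add edge {3,9}. Now deg[3]=0, deg[9]=1.
Step 3: smallest deg-1 vertex = 5, p_3 = 1. Add edge {1,5}. Now deg[5]=0, deg[1]=2.
Step 4: smallest deg-1 vertex = 8, p_4 = 2. Add edge {2,8}. Now deg[8]=0, deg[2]=1.
Step 5: smallest deg-1 vertex = 2, p_5 = 7. Add edge {2,7}. Now deg[2]=0, deg[7]=1.
Step 6: smallest deg-1 vertex = 7, p_6 = 1. Add edge {1,7}. Now deg[7]=0, deg[1]=1.
Step 7: smallest deg-1 vertex = 1, p_7 = 6. Add edge {1,6}. Now deg[1]=0, deg[6]=1.
Final: two remaining deg-1 vertices are 6, 9. Add edge {6,9}.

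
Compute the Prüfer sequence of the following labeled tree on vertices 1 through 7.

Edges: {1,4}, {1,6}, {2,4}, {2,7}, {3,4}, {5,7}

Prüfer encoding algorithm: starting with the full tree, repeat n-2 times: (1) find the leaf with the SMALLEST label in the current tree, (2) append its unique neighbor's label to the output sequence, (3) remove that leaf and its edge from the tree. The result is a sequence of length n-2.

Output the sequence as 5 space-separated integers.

Answer: 4 7 1 4 2

Derivation:
Step 1: leaves = {3,5,6}. Remove smallest leaf 3, emit neighbor 4.
Step 2: leaves = {5,6}. Remove smallest leaf 5, emit neighbor 7.
Step 3: leaves = {6,7}. Remove smallest leaf 6, emit neighbor 1.
Step 4: leaves = {1,7}. Remove smallest leaf 1, emit neighbor 4.
Step 5: leaves = {4,7}. Remove smallest leaf 4, emit neighbor 2.
Done: 2 vertices remain (2, 7). Sequence = [4 7 1 4 2]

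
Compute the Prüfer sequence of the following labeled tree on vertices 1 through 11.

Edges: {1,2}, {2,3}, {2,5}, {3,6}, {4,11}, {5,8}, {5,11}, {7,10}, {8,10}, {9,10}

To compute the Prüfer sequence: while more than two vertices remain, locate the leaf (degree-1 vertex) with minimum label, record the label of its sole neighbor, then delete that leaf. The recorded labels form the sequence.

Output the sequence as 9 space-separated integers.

Step 1: leaves = {1,4,6,7,9}. Remove smallest leaf 1, emit neighbor 2.
Step 2: leaves = {4,6,7,9}. Remove smallest leaf 4, emit neighbor 11.
Step 3: leaves = {6,7,9,11}. Remove smallest leaf 6, emit neighbor 3.
Step 4: leaves = {3,7,9,11}. Remove smallest leaf 3, emit neighbor 2.
Step 5: leaves = {2,7,9,11}. Remove smallest leaf 2, emit neighbor 5.
Step 6: leaves = {7,9,11}. Remove smallest leaf 7, emit neighbor 10.
Step 7: leaves = {9,11}. Remove smallest leaf 9, emit neighbor 10.
Step 8: leaves = {10,11}. Remove smallest leaf 10, emit neighbor 8.
Step 9: leaves = {8,11}. Remove smallest leaf 8, emit neighbor 5.
Done: 2 vertices remain (5, 11). Sequence = [2 11 3 2 5 10 10 8 5]

Answer: 2 11 3 2 5 10 10 8 5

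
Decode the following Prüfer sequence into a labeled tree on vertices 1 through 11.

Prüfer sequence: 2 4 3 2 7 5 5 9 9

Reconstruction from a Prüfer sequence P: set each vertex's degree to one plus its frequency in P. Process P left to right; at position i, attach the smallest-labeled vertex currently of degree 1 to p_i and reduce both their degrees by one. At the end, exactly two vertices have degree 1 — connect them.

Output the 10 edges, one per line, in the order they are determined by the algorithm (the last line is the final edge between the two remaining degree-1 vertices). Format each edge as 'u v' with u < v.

Initial degrees: {1:1, 2:3, 3:2, 4:2, 5:3, 6:1, 7:2, 8:1, 9:3, 10:1, 11:1}
Step 1: smallest deg-1 vertex = 1, p_1 = 2. Add edge {1,2}. Now deg[1]=0, deg[2]=2.
Step 2: smallest deg-1 vertex = 6, p_2 = 4. Add edge {4,6}. Now deg[6]=0, deg[4]=1.
Step 3: smallest deg-1 vertex = 4, p_3 = 3. Add edge {3,4}. Now deg[4]=0, deg[3]=1.
Step 4: smallest deg-1 vertex = 3, p_4 = 2. Add edge {2,3}. Now deg[3]=0, deg[2]=1.
Step 5: smallest deg-1 vertex = 2, p_5 = 7. Add edge {2,7}. Now deg[2]=0, deg[7]=1.
Step 6: smallest deg-1 vertex = 7, p_6 = 5. Add edge {5,7}. Now deg[7]=0, deg[5]=2.
Step 7: smallest deg-1 vertex = 8, p_7 = 5. Add edge {5,8}. Now deg[8]=0, deg[5]=1.
Step 8: smallest deg-1 vertex = 5, p_8 = 9. Add edge {5,9}. Now deg[5]=0, deg[9]=2.
Step 9: smallest deg-1 vertex = 10, p_9 = 9. Add edge {9,10}. Now deg[10]=0, deg[9]=1.
Final: two remaining deg-1 vertices are 9, 11. Add edge {9,11}.

Answer: 1 2
4 6
3 4
2 3
2 7
5 7
5 8
5 9
9 10
9 11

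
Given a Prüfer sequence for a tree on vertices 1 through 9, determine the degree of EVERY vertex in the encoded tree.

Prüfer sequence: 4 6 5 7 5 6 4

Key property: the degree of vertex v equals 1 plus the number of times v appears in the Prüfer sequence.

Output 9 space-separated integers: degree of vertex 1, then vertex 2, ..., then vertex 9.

p_1 = 4: count[4] becomes 1
p_2 = 6: count[6] becomes 1
p_3 = 5: count[5] becomes 1
p_4 = 7: count[7] becomes 1
p_5 = 5: count[5] becomes 2
p_6 = 6: count[6] becomes 2
p_7 = 4: count[4] becomes 2
Degrees (1 + count): deg[1]=1+0=1, deg[2]=1+0=1, deg[3]=1+0=1, deg[4]=1+2=3, deg[5]=1+2=3, deg[6]=1+2=3, deg[7]=1+1=2, deg[8]=1+0=1, deg[9]=1+0=1

Answer: 1 1 1 3 3 3 2 1 1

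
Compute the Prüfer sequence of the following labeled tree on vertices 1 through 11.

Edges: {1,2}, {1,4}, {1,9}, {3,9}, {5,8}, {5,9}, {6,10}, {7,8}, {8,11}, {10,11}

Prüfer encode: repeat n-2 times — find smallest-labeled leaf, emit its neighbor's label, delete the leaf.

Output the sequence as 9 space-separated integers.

Answer: 1 9 1 9 10 8 5 8 11

Derivation:
Step 1: leaves = {2,3,4,6,7}. Remove smallest leaf 2, emit neighbor 1.
Step 2: leaves = {3,4,6,7}. Remove smallest leaf 3, emit neighbor 9.
Step 3: leaves = {4,6,7}. Remove smallest leaf 4, emit neighbor 1.
Step 4: leaves = {1,6,7}. Remove smallest leaf 1, emit neighbor 9.
Step 5: leaves = {6,7,9}. Remove smallest leaf 6, emit neighbor 10.
Step 6: leaves = {7,9,10}. Remove smallest leaf 7, emit neighbor 8.
Step 7: leaves = {9,10}. Remove smallest leaf 9, emit neighbor 5.
Step 8: leaves = {5,10}. Remove smallest leaf 5, emit neighbor 8.
Step 9: leaves = {8,10}. Remove smallest leaf 8, emit neighbor 11.
Done: 2 vertices remain (10, 11). Sequence = [1 9 1 9 10 8 5 8 11]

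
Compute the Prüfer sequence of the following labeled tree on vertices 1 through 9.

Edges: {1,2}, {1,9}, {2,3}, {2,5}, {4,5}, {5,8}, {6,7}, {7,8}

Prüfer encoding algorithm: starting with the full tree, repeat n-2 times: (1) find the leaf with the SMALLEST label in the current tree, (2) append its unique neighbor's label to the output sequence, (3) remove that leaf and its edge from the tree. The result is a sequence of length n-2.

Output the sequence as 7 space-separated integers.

Answer: 2 5 7 8 5 2 1

Derivation:
Step 1: leaves = {3,4,6,9}. Remove smallest leaf 3, emit neighbor 2.
Step 2: leaves = {4,6,9}. Remove smallest leaf 4, emit neighbor 5.
Step 3: leaves = {6,9}. Remove smallest leaf 6, emit neighbor 7.
Step 4: leaves = {7,9}. Remove smallest leaf 7, emit neighbor 8.
Step 5: leaves = {8,9}. Remove smallest leaf 8, emit neighbor 5.
Step 6: leaves = {5,9}. Remove smallest leaf 5, emit neighbor 2.
Step 7: leaves = {2,9}. Remove smallest leaf 2, emit neighbor 1.
Done: 2 vertices remain (1, 9). Sequence = [2 5 7 8 5 2 1]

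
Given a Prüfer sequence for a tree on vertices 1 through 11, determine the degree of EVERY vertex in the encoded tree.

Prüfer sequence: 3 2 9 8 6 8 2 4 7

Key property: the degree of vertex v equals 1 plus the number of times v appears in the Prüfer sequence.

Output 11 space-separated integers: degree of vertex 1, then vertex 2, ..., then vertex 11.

Answer: 1 3 2 2 1 2 2 3 2 1 1

Derivation:
p_1 = 3: count[3] becomes 1
p_2 = 2: count[2] becomes 1
p_3 = 9: count[9] becomes 1
p_4 = 8: count[8] becomes 1
p_5 = 6: count[6] becomes 1
p_6 = 8: count[8] becomes 2
p_7 = 2: count[2] becomes 2
p_8 = 4: count[4] becomes 1
p_9 = 7: count[7] becomes 1
Degrees (1 + count): deg[1]=1+0=1, deg[2]=1+2=3, deg[3]=1+1=2, deg[4]=1+1=2, deg[5]=1+0=1, deg[6]=1+1=2, deg[7]=1+1=2, deg[8]=1+2=3, deg[9]=1+1=2, deg[10]=1+0=1, deg[11]=1+0=1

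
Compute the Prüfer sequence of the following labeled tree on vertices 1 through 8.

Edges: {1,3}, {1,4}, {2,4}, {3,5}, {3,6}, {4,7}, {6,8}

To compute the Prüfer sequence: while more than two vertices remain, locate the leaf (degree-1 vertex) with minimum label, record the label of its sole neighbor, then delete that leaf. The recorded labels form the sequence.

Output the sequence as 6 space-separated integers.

Step 1: leaves = {2,5,7,8}. Remove smallest leaf 2, emit neighbor 4.
Step 2: leaves = {5,7,8}. Remove smallest leaf 5, emit neighbor 3.
Step 3: leaves = {7,8}. Remove smallest leaf 7, emit neighbor 4.
Step 4: leaves = {4,8}. Remove smallest leaf 4, emit neighbor 1.
Step 5: leaves = {1,8}. Remove smallest leaf 1, emit neighbor 3.
Step 6: leaves = {3,8}. Remove smallest leaf 3, emit neighbor 6.
Done: 2 vertices remain (6, 8). Sequence = [4 3 4 1 3 6]

Answer: 4 3 4 1 3 6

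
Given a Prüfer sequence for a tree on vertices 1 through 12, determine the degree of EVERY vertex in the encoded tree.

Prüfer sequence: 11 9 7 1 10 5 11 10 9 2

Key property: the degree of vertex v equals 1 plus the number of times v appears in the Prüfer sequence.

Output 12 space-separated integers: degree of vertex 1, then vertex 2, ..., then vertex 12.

p_1 = 11: count[11] becomes 1
p_2 = 9: count[9] becomes 1
p_3 = 7: count[7] becomes 1
p_4 = 1: count[1] becomes 1
p_5 = 10: count[10] becomes 1
p_6 = 5: count[5] becomes 1
p_7 = 11: count[11] becomes 2
p_8 = 10: count[10] becomes 2
p_9 = 9: count[9] becomes 2
p_10 = 2: count[2] becomes 1
Degrees (1 + count): deg[1]=1+1=2, deg[2]=1+1=2, deg[3]=1+0=1, deg[4]=1+0=1, deg[5]=1+1=2, deg[6]=1+0=1, deg[7]=1+1=2, deg[8]=1+0=1, deg[9]=1+2=3, deg[10]=1+2=3, deg[11]=1+2=3, deg[12]=1+0=1

Answer: 2 2 1 1 2 1 2 1 3 3 3 1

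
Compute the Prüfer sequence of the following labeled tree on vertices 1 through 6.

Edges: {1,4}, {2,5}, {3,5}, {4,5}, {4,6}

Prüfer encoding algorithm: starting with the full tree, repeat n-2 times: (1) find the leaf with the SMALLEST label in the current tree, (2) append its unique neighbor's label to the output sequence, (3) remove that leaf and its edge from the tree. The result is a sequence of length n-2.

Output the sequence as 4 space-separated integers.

Step 1: leaves = {1,2,3,6}. Remove smallest leaf 1, emit neighbor 4.
Step 2: leaves = {2,3,6}. Remove smallest leaf 2, emit neighbor 5.
Step 3: leaves = {3,6}. Remove smallest leaf 3, emit neighbor 5.
Step 4: leaves = {5,6}. Remove smallest leaf 5, emit neighbor 4.
Done: 2 vertices remain (4, 6). Sequence = [4 5 5 4]

Answer: 4 5 5 4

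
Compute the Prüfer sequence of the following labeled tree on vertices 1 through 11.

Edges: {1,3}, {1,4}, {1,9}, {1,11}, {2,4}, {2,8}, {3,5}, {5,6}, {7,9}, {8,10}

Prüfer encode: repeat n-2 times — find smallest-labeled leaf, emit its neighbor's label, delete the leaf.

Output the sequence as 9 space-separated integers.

Step 1: leaves = {6,7,10,11}. Remove smallest leaf 6, emit neighbor 5.
Step 2: leaves = {5,7,10,11}. Remove smallest leaf 5, emit neighbor 3.
Step 3: leaves = {3,7,10,11}. Remove smallest leaf 3, emit neighbor 1.
Step 4: leaves = {7,10,11}. Remove smallest leaf 7, emit neighbor 9.
Step 5: leaves = {9,10,11}. Remove smallest leaf 9, emit neighbor 1.
Step 6: leaves = {10,11}. Remove smallest leaf 10, emit neighbor 8.
Step 7: leaves = {8,11}. Remove smallest leaf 8, emit neighbor 2.
Step 8: leaves = {2,11}. Remove smallest leaf 2, emit neighbor 4.
Step 9: leaves = {4,11}. Remove smallest leaf 4, emit neighbor 1.
Done: 2 vertices remain (1, 11). Sequence = [5 3 1 9 1 8 2 4 1]

Answer: 5 3 1 9 1 8 2 4 1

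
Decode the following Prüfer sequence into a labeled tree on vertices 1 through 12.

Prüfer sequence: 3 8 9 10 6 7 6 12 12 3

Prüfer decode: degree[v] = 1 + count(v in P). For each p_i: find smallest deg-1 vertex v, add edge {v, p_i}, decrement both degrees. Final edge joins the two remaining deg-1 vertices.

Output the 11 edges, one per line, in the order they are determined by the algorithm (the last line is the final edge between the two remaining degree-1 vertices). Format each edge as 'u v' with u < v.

Answer: 1 3
2 8
4 9
5 10
6 8
7 9
6 7
6 12
10 12
3 11
3 12

Derivation:
Initial degrees: {1:1, 2:1, 3:3, 4:1, 5:1, 6:3, 7:2, 8:2, 9:2, 10:2, 11:1, 12:3}
Step 1: smallest deg-1 vertex = 1, p_1 = 3. Add edge {1,3}. Now deg[1]=0, deg[3]=2.
Step 2: smallest deg-1 vertex = 2, p_2 = 8. Add edge {2,8}. Now deg[2]=0, deg[8]=1.
Step 3: smallest deg-1 vertex = 4, p_3 = 9. Add edge {4,9}. Now deg[4]=0, deg[9]=1.
Step 4: smallest deg-1 vertex = 5, p_4 = 10. Add edge {5,10}. Now deg[5]=0, deg[10]=1.
Step 5: smallest deg-1 vertex = 8, p_5 = 6. Add edge {6,8}. Now deg[8]=0, deg[6]=2.
Step 6: smallest deg-1 vertex = 9, p_6 = 7. Add edge {7,9}. Now deg[9]=0, deg[7]=1.
Step 7: smallest deg-1 vertex = 7, p_7 = 6. Add edge {6,7}. Now deg[7]=0, deg[6]=1.
Step 8: smallest deg-1 vertex = 6, p_8 = 12. Add edge {6,12}. Now deg[6]=0, deg[12]=2.
Step 9: smallest deg-1 vertex = 10, p_9 = 12. Add edge {10,12}. Now deg[10]=0, deg[12]=1.
Step 10: smallest deg-1 vertex = 11, p_10 = 3. Add edge {3,11}. Now deg[11]=0, deg[3]=1.
Final: two remaining deg-1 vertices are 3, 12. Add edge {3,12}.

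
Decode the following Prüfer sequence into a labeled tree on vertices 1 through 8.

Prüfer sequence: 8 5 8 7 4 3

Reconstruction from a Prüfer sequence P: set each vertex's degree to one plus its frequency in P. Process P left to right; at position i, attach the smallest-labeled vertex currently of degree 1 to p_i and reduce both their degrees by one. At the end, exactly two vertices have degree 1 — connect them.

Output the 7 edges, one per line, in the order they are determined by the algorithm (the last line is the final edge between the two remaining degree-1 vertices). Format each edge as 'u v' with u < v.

Answer: 1 8
2 5
5 8
6 7
4 7
3 4
3 8

Derivation:
Initial degrees: {1:1, 2:1, 3:2, 4:2, 5:2, 6:1, 7:2, 8:3}
Step 1: smallest deg-1 vertex = 1, p_1 = 8. Add edge {1,8}. Now deg[1]=0, deg[8]=2.
Step 2: smallest deg-1 vertex = 2, p_2 = 5. Add edge {2,5}. Now deg[2]=0, deg[5]=1.
Step 3: smallest deg-1 vertex = 5, p_3 = 8. Add edge {5,8}. Now deg[5]=0, deg[8]=1.
Step 4: smallest deg-1 vertex = 6, p_4 = 7. Add edge {6,7}. Now deg[6]=0, deg[7]=1.
Step 5: smallest deg-1 vertex = 7, p_5 = 4. Add edge {4,7}. Now deg[7]=0, deg[4]=1.
Step 6: smallest deg-1 vertex = 4, p_6 = 3. Add edge {3,4}. Now deg[4]=0, deg[3]=1.
Final: two remaining deg-1 vertices are 3, 8. Add edge {3,8}.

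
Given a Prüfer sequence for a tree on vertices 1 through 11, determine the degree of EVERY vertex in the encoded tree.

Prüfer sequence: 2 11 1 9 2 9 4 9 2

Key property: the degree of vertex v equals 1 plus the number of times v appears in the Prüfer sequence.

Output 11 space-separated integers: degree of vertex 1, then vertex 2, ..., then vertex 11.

p_1 = 2: count[2] becomes 1
p_2 = 11: count[11] becomes 1
p_3 = 1: count[1] becomes 1
p_4 = 9: count[9] becomes 1
p_5 = 2: count[2] becomes 2
p_6 = 9: count[9] becomes 2
p_7 = 4: count[4] becomes 1
p_8 = 9: count[9] becomes 3
p_9 = 2: count[2] becomes 3
Degrees (1 + count): deg[1]=1+1=2, deg[2]=1+3=4, deg[3]=1+0=1, deg[4]=1+1=2, deg[5]=1+0=1, deg[6]=1+0=1, deg[7]=1+0=1, deg[8]=1+0=1, deg[9]=1+3=4, deg[10]=1+0=1, deg[11]=1+1=2

Answer: 2 4 1 2 1 1 1 1 4 1 2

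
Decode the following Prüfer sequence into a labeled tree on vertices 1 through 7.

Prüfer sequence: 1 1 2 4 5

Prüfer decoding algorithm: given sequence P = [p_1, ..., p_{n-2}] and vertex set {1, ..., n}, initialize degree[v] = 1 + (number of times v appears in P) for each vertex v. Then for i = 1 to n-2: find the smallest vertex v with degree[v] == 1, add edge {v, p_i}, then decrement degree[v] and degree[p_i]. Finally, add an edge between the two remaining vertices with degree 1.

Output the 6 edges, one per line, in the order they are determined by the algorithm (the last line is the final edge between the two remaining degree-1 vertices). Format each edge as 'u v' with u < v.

Answer: 1 3
1 6
1 2
2 4
4 5
5 7

Derivation:
Initial degrees: {1:3, 2:2, 3:1, 4:2, 5:2, 6:1, 7:1}
Step 1: smallest deg-1 vertex = 3, p_1 = 1. Add edge {1,3}. Now deg[3]=0, deg[1]=2.
Step 2: smallest deg-1 vertex = 6, p_2 = 1. Add edge {1,6}. Now deg[6]=0, deg[1]=1.
Step 3: smallest deg-1 vertex = 1, p_3 = 2. Add edge {1,2}. Now deg[1]=0, deg[2]=1.
Step 4: smallest deg-1 vertex = 2, p_4 = 4. Add edge {2,4}. Now deg[2]=0, deg[4]=1.
Step 5: smallest deg-1 vertex = 4, p_5 = 5. Add edge {4,5}. Now deg[4]=0, deg[5]=1.
Final: two remaining deg-1 vertices are 5, 7. Add edge {5,7}.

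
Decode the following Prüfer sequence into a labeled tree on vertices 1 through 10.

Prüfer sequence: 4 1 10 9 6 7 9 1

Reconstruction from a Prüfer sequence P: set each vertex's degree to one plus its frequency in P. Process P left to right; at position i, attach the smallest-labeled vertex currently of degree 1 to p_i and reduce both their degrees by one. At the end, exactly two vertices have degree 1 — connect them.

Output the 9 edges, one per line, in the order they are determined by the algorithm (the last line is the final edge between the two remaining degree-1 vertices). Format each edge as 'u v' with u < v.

Initial degrees: {1:3, 2:1, 3:1, 4:2, 5:1, 6:2, 7:2, 8:1, 9:3, 10:2}
Step 1: smallest deg-1 vertex = 2, p_1 = 4. Add edge {2,4}. Now deg[2]=0, deg[4]=1.
Step 2: smallest deg-1 vertex = 3, p_2 = 1. Add edge {1,3}. Now deg[3]=0, deg[1]=2.
Step 3: smallest deg-1 vertex = 4, p_3 = 10. Add edge {4,10}. Now deg[4]=0, deg[10]=1.
Step 4: smallest deg-1 vertex = 5, p_4 = 9. Add edge {5,9}. Now deg[5]=0, deg[9]=2.
Step 5: smallest deg-1 vertex = 8, p_5 = 6. Add edge {6,8}. Now deg[8]=0, deg[6]=1.
Step 6: smallest deg-1 vertex = 6, p_6 = 7. Add edge {6,7}. Now deg[6]=0, deg[7]=1.
Step 7: smallest deg-1 vertex = 7, p_7 = 9. Add edge {7,9}. Now deg[7]=0, deg[9]=1.
Step 8: smallest deg-1 vertex = 9, p_8 = 1. Add edge {1,9}. Now deg[9]=0, deg[1]=1.
Final: two remaining deg-1 vertices are 1, 10. Add edge {1,10}.

Answer: 2 4
1 3
4 10
5 9
6 8
6 7
7 9
1 9
1 10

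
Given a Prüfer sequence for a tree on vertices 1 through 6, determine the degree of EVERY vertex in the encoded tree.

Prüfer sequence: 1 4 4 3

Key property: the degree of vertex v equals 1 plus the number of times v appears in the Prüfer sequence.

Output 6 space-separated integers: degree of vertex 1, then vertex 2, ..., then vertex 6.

p_1 = 1: count[1] becomes 1
p_2 = 4: count[4] becomes 1
p_3 = 4: count[4] becomes 2
p_4 = 3: count[3] becomes 1
Degrees (1 + count): deg[1]=1+1=2, deg[2]=1+0=1, deg[3]=1+1=2, deg[4]=1+2=3, deg[5]=1+0=1, deg[6]=1+0=1

Answer: 2 1 2 3 1 1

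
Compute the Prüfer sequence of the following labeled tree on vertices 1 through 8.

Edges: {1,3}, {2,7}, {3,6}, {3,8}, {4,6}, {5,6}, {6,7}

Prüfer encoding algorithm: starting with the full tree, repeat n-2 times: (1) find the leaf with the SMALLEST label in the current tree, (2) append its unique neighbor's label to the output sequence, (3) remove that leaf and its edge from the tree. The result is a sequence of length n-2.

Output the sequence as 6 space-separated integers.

Answer: 3 7 6 6 6 3

Derivation:
Step 1: leaves = {1,2,4,5,8}. Remove smallest leaf 1, emit neighbor 3.
Step 2: leaves = {2,4,5,8}. Remove smallest leaf 2, emit neighbor 7.
Step 3: leaves = {4,5,7,8}. Remove smallest leaf 4, emit neighbor 6.
Step 4: leaves = {5,7,8}. Remove smallest leaf 5, emit neighbor 6.
Step 5: leaves = {7,8}. Remove smallest leaf 7, emit neighbor 6.
Step 6: leaves = {6,8}. Remove smallest leaf 6, emit neighbor 3.
Done: 2 vertices remain (3, 8). Sequence = [3 7 6 6 6 3]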